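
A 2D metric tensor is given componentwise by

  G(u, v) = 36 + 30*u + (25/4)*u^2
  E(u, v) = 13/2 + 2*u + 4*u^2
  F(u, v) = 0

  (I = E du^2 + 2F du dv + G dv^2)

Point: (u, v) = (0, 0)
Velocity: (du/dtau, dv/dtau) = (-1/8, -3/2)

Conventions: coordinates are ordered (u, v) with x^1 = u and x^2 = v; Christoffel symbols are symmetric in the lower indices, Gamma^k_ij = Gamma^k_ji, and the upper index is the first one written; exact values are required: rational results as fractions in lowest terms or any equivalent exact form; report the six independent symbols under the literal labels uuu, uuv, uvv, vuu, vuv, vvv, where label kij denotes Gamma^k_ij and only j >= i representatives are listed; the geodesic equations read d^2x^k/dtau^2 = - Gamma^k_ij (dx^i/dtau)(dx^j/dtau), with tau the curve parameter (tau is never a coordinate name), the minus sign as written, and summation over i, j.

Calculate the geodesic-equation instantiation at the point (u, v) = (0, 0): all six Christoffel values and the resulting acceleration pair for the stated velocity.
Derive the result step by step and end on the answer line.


E = 13/2, F = 0, G = 36 at the point
E_u = 2, E_v = 0, F_u = 0, F_v = 0, G_u = 30, G_v = 0
EG - F^2 = 234;  g^inv = (1/234) * [[36, 0], [0, 13/2]]
first-kind symbols [ij,l] = (1/2)(d_i g_jl + d_j g_il - d_l g_ij): [uu,u] = E_u/2 = 1, [uu,v] = F_u - E_v/2 = 0, [uv,u] = E_v/2 = 0, [uv,v] = G_u/2 = 15, [vv,u] = F_v - G_u/2 = -15, [vv,v] = G_v/2 = 0
Gamma^u_ij = (G*[ij,u] - F*[ij,v])/(EG - F^2), Gamma^v_ij = (E*[ij,v] - F*[ij,u])/(EG - F^2)
Gamma_uuu = 2/13, Gamma_uuv = 0, Gamma_uvv = -30/13, Gamma_vuu = 0, Gamma_vuv = 5/12, Gamma_vvv = 0
d^2u/dtau^2 = -(Gamma_uuu*(-1/8)^2 + 2*Gamma_uuv*(-1/8)*(-3/2) + Gamma_uvv*(-3/2)^2) = 2159/416
d^2v/dtau^2 = -(Gamma_vuu*(-1/8)^2 + 2*Gamma_vuv*(-1/8)*(-3/2) + Gamma_vvv*(-3/2)^2) = -5/32

Answer: Gamma_uuu = 2/13, Gamma_uuv = 0, Gamma_uvv = -30/13, Gamma_vuu = 0, Gamma_vuv = 5/12, Gamma_vvv = 0; accelerations (d^2u/dtau^2, d^2v/dtau^2) = (2159/416, -5/32)


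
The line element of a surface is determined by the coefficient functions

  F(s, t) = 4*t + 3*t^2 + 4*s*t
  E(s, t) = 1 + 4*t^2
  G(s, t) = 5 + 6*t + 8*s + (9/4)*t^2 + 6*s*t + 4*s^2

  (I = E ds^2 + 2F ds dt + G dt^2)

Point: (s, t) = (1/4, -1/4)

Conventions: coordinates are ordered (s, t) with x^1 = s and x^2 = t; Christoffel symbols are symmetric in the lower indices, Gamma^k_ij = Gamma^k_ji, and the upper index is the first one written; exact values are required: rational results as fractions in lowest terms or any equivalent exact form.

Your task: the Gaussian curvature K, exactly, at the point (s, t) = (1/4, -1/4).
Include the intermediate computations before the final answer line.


E = 5/4, F = -17/16, G = 353/64, EG - F^2 = 369/64 at the point
E_s = 0, E_t = -2, F_s = -1, F_t = 7/2, G_s = 17/2, G_t = 51/8
E_tt = 8, F_st = 4, G_ss = 8
Apply the Brioschi formula K = (det M1 - det M2)/(EG - F^2)^2 over the derivative matrices of E, F, G.
M1 = [[-E_tt/2 + F_st - G_ss/2, E_s/2, F_s - E_t/2], [F_t - G_s/2, E, F], [G_t/2, F, G]] = [[-4, 0, 0], [-3/4, 5/4, -17/16], [51/16, -17/16, 353/64]]; det M1 = -369/16
M2 = [[0, E_t/2, G_s/2], [E_t/2, E, F], [G_s/2, F, G]] = [[0, -1, 17/4], [-1, 5/4, -17/16], [17/4, -17/16, 353/64]]; det M2 = -305/16
det M1 - det M2 = -4; K = -4 / (369/64)^2 = -16384/136161

Answer: K = -16384/136161


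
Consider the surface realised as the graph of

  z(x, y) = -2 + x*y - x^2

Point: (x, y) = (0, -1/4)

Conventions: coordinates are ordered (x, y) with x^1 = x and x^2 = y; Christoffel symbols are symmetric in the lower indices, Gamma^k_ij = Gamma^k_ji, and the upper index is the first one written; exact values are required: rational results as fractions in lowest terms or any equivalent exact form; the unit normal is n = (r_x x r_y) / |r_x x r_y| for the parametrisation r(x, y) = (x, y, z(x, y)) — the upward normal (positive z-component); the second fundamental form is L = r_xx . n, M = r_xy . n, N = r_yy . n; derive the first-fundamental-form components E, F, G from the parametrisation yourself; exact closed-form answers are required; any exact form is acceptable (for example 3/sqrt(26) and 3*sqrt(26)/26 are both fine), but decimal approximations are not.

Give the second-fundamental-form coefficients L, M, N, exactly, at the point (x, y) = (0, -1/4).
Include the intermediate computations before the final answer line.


z_x = -1/4, z_y = 0, z_xx = -2, z_xy = 1, z_yy = 0
E = 17/16, F = 0, G = 1; answer radicand W^2 = 17/16
unnormalised second-form numerators: l = -2, m = 1, n = 0; L = l/sqrt(17/16), and similarly M = m/sqrt(W^2), N = n/sqrt(W^2)

Answer: L = -8*sqrt(17)/17, M = 4*sqrt(17)/17, N = 0


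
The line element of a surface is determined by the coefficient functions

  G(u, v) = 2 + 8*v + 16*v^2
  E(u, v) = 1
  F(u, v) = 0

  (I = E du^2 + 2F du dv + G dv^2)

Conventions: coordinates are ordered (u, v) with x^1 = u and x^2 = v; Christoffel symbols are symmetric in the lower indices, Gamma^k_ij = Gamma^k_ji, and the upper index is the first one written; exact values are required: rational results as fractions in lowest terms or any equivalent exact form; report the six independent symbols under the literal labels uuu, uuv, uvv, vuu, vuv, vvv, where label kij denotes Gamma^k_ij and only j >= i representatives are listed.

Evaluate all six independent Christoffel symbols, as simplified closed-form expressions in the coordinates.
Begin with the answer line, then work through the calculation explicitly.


Answer: Gamma_uuu = 0, Gamma_uuv = 0, Gamma_uvv = 0, Gamma_vuu = 0, Gamma_vuv = 0, Gamma_vvv = (8*v + 2)/(8*v^2 + 4*v + 1)

E = 1; F = 0; G = 2 + 8*v + 16*v^2
Gamma^k_ij = (1/2) g^{kl} (d_i g_jl + d_j g_il - d_l g_ij), with g^inv = (1/(EG-F^2)) [[G, -F], [-F, E]]
first partials: E_u = 0, E_v = 0, F_u = 0, F_v = 0, G_u = 0, G_v = 8 + 32*v
D = EG - F^2 = 2 + 8*v + 16*v^2
expanded: Gamma^u_uu = (G E_u - 2F F_u + F E_v)/(2D), Gamma^u_uv = (G E_v - F G_u)/(2D), Gamma^u_vv = (2G F_v - G G_u - F G_v)/(2D), Gamma^v_uu = (2E F_u - E E_v - F E_u)/(2D), Gamma^v_uv = (E G_u - F E_v)/(2D), Gamma^v_vv = (E G_v - 2F F_v + F G_u)/(2D); substitute and cancel common factors


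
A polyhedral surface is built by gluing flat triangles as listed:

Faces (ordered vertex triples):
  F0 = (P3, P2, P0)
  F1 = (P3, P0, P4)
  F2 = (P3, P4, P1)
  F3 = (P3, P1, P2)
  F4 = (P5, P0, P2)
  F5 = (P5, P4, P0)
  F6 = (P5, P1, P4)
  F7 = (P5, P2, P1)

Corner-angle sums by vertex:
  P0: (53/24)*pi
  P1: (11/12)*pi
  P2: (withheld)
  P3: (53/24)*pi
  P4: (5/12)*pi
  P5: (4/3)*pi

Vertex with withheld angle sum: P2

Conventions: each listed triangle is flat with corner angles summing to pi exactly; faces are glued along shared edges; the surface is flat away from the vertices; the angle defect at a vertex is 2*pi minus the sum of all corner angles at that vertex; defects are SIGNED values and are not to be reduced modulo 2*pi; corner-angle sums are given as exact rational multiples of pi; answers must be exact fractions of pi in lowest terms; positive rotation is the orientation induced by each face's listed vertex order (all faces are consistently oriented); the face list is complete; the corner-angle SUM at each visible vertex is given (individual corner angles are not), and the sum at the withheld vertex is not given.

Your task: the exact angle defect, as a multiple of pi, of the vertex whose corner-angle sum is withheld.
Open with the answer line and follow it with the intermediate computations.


Answer: defect(P2) = (13/12)*pi

V = 6, E = 12, F = 8; chi = V - E + F = 2
Gauss-Bonnet: total defect = 2*pi*chi = 4*pi; visible defects sum to (35/12)*pi


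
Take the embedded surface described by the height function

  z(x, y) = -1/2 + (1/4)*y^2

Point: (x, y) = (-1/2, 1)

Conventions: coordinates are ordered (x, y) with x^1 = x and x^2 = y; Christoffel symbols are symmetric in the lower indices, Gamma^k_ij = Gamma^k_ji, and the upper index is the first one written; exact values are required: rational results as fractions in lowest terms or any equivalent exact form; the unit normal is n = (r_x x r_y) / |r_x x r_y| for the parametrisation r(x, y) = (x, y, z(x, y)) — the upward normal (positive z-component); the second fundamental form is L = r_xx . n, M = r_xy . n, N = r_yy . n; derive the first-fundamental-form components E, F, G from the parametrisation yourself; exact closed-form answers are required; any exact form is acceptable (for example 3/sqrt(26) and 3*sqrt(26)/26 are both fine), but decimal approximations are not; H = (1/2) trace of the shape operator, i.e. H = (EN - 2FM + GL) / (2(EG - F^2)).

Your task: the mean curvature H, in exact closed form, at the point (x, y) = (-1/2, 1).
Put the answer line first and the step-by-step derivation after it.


Answer: H = 2*sqrt(5)/25

z_x = 0, z_y = 1/2, z_xx = 0, z_xy = 0, z_yy = 1/2
E = 1, F = 0, G = 5/4; answer radicand W^2 = 5/4
unnormalised second-form numerators: l = 0, m = 0, n = 1/2; L = l/sqrt(5/4), and similarly M = m/sqrt(W^2), N = n/sqrt(W^2)
H = (E*n - 2*F*m + G*l) / (2*(EG - F^2)*sqrt(W^2)); E*n - 2*F*m + G*l = 1/2, EG - F^2 = 5/4, so H = (1/5)/sqrt(5/4)


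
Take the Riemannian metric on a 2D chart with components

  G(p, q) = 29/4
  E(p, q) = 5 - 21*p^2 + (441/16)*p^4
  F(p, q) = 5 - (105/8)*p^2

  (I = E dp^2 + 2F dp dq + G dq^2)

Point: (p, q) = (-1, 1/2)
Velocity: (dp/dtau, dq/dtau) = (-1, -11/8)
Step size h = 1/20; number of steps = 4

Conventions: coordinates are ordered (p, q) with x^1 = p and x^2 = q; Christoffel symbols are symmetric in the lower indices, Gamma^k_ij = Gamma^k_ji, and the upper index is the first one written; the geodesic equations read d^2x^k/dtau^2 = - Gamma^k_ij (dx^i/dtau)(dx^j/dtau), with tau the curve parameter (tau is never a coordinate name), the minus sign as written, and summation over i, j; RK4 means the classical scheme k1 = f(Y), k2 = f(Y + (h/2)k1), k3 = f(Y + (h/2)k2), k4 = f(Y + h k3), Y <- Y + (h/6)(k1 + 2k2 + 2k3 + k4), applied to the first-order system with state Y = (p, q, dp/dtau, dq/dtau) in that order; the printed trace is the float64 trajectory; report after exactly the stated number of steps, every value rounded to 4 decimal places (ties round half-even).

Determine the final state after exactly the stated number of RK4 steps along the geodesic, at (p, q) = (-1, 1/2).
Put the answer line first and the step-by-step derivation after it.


Answer: p = -1.1692, q = 0.2047, dp/dtau = -0.7233, dq/dtau = -1.5455

f(Y) = (dp/dtau, dq/dtau, -Gamma^p_ij Y'^i Y'^j, -Gamma^q_ij Y'^i Y'^j) with the Gammas evaluated at the stage position; h = 0.050000; intermediate values shown to 6 dp
step 0: p = -1.0000, q = 0.5000, dp/dtau = -1.0000, dq/dtau = -1.3750
step 1:
  k1: at (p, q) = (-1.000000, 0.500000), (dp/dtau, dq/dtau) = (-1.000000, -1.375000); Gamma_ppp = -1.915789, Gamma_ppq = 0.000000, Gamma_pqq = 0.000000, Gamma_qpp = 1.473684, Gamma_qpq = 0.000000, Gamma_qqq = 0.000000; k1 = (-1.000000, -1.375000, 1.915789, -1.473684)
  k2: at (p, q) = (-1.025000, 0.465625), (dp/dtau, dq/dtau) = (-0.952105, -1.411842); Gamma_ppp = -1.929486, Gamma_ppq = 0.000000, Gamma_pqq = 0.000000, Gamma_qpp = 1.372018, Gamma_qpq = 0.000000, Gamma_qqq = 0.000000; k2 = (-0.952105, -1.411842, 1.749087, -1.243740)
  k3: at (p, q) = (-1.023803, 0.464704), (dp/dtau, dq/dtau) = (-0.956273, -1.406094); Gamma_ppp = -1.929064, Gamma_ppq = 0.000000, Gamma_pqq = 0.000000, Gamma_qpp = 1.376761, Gamma_qpq = 0.000000, Gamma_qqq = 0.000000; k3 = (-0.956273, -1.406094, 1.764047, -1.258990)
  k4: at (p, q) = (-1.047814, 0.429695), (dp/dtau, dq/dtau) = (-0.911798, -1.437949); Gamma_ppp = -1.933519, Gamma_ppq = 0.000000, Gamma_pqq = 0.000000, Gamma_qpp = 1.284203, Gamma_qpq = 0.000000, Gamma_qqq = 0.000000; k4 = (-0.911798, -1.437949, 1.607480, -1.067654)
  Y <- Y + (h/6)(k1 + 2k2 + 2k3 + k4): p = -1.0477, q = 0.4296, dp/dtau = -0.9121, dq/dtau = -1.4379
step 2:
  k1: at (p, q) = (-1.047738, 0.429593), (dp/dtau, dq/dtau) = (-0.912087, -1.437890); Gamma_ppp = -1.933518, Gamma_ppq = 0.000000, Gamma_pqq = 0.000000, Gamma_qpp = 1.284486, Gamma_qpq = 0.000000, Gamma_qqq = 0.000000; k1 = (-0.912087, -1.437890, 1.608499, -1.068568)
  k2: at (p, q) = (-1.070540, 0.393646), (dp/dtau, dq/dtau) = (-0.871875, -1.464604); Gamma_ppp = -1.930817, Gamma_ppq = 0.000000, Gamma_pqq = 0.000000, Gamma_qpp = 1.201715, Gamma_qpq = 0.000000, Gamma_qqq = 0.000000; k2 = (-0.871875, -1.464604, 1.467741, -0.913502)
  k3: at (p, q) = (-1.069535, 0.392978), (dp/dtau, dq/dtau) = (-0.875394, -1.460728); Gamma_ppp = -1.931063, Gamma_ppq = 0.000000, Gamma_pqq = 0.000000, Gamma_qpp = 1.205257, Gamma_qpq = 0.000000, Gamma_qqq = 0.000000; k3 = (-0.875394, -1.460728, 1.479800, -0.923605)
  k4: at (p, q) = (-1.091508, 0.356557), (dp/dtau, dq/dtau) = (-0.838097, -1.484070); Gamma_ppp = -1.923361, Gamma_ppq = 0.000000, Gamma_pqq = 0.000000, Gamma_qpp = 1.130114, Gamma_qpq = 0.000000, Gamma_qqq = 0.000000; k4 = (-0.838097, -1.484070, 1.350982, -0.793800)
  Y <- Y + (h/6)(k1 + 2k2 + 2k3 + k4): p = -1.0914, q = 0.3565, dp/dtau = -0.8383, dq/dtau = -1.4840
step 3:
  k1: at (p, q) = (-1.091444, 0.356488), (dp/dtau, dq/dtau) = (-0.838299, -1.484028); Gamma_ppp = -1.923390, Gamma_ppq = 0.000000, Gamma_pqq = 0.000000, Gamma_qpp = 1.130325, Gamma_qpq = 0.000000, Gamma_qqq = 0.000000; k1 = (-0.838299, -1.484028, 1.351653, -0.794331)
  k2: at (p, q) = (-1.112401, 0.319387), (dp/dtau, dq/dtau) = (-0.804508, -1.503886); Gamma_ppp = -1.912002, Gamma_ppq = 0.000000, Gamma_pqq = 0.000000, Gamma_qpp = 1.063040, Gamma_qpq = 0.000000, Gamma_qqq = 0.000000; k2 = (-0.804508, -1.503886, 1.237510, -0.688034)
  k3: at (p, q) = (-1.111557, 0.318891), (dp/dtau, dq/dtau) = (-0.807361, -1.501229); Gamma_ppp = -1.912528, Gamma_ppq = 0.000000, Gamma_pqq = 0.000000, Gamma_qpp = 1.065670, Gamma_qpq = 0.000000, Gamma_qqq = 0.000000; k3 = (-0.807361, -1.501229, 1.246648, -0.694638)
  k4: at (p, q) = (-1.131812, 0.281427), (dp/dtau, dq/dtau) = (-0.775967, -1.518760); Gamma_ppp = -1.898542, Gamma_ppq = 0.000000, Gamma_pqq = 0.000000, Gamma_qpp = 1.004468, Gamma_qpq = 0.000000, Gamma_qqq = 0.000000; k4 = (-0.775967, -1.518760, 1.143158, -0.604815)
  Y <- Y + (h/6)(k1 + 2k2 + 2k3 + k4): p = -1.1318, q = 0.2814, dp/dtau = -0.7761, dq/dtau = -1.5187
step 4:
  k1: at (p, q) = (-1.131761, 0.281379), (dp/dtau, dq/dtau) = (-0.776106, -1.518732); Gamma_ppp = -1.898581, Gamma_ppq = 0.000000, Gamma_pqq = 0.000000, Gamma_qpp = 1.004618, Gamma_qpq = 0.000000, Gamma_qqq = 0.000000; k1 = (-0.776106, -1.518732, 1.143593, -0.605123)
  k2: at (p, q) = (-1.151163, 0.243411), (dp/dtau, dq/dtau) = (-0.747517, -1.533860); Gamma_ppp = -1.882830, Gamma_ppq = 0.000000, Gamma_pqq = 0.000000, Gamma_qpp = 0.949547, Gamma_qpq = 0.000000, Gamma_qqq = 0.000000; k2 = (-0.747517, -1.533860, 1.052090, -0.530589)
  k3: at (p, q) = (-1.150449, 0.243033), (dp/dtau, dq/dtau) = (-0.749804, -1.531997); Gamma_ppp = -1.883446, Gamma_ppq = 0.000000, Gamma_pqq = 0.000000, Gamma_qpp = 0.951516, Gamma_qpq = 0.000000, Gamma_qqq = 0.000000; k3 = (-0.749804, -1.531997, 1.058885, -0.534948)
  k4: at (p, q) = (-1.169251, 0.204780), (dp/dtau, dq/dtau) = (-0.723162, -1.545480); Gamma_ppp = -1.866448, Gamma_ppq = 0.000000, Gamma_pqq = 0.000000, Gamma_qpp = 0.901226, Gamma_qpq = 0.000000, Gamma_qqq = 0.000000; k4 = (-0.723162, -1.545480, 0.976084, -0.471308)
  Y <- Y + (h/6)(k1 + 2k2 + 2k3 + k4): p = -1.1692, q = 0.2047, dp/dtau = -0.7233, dq/dtau = -1.5455


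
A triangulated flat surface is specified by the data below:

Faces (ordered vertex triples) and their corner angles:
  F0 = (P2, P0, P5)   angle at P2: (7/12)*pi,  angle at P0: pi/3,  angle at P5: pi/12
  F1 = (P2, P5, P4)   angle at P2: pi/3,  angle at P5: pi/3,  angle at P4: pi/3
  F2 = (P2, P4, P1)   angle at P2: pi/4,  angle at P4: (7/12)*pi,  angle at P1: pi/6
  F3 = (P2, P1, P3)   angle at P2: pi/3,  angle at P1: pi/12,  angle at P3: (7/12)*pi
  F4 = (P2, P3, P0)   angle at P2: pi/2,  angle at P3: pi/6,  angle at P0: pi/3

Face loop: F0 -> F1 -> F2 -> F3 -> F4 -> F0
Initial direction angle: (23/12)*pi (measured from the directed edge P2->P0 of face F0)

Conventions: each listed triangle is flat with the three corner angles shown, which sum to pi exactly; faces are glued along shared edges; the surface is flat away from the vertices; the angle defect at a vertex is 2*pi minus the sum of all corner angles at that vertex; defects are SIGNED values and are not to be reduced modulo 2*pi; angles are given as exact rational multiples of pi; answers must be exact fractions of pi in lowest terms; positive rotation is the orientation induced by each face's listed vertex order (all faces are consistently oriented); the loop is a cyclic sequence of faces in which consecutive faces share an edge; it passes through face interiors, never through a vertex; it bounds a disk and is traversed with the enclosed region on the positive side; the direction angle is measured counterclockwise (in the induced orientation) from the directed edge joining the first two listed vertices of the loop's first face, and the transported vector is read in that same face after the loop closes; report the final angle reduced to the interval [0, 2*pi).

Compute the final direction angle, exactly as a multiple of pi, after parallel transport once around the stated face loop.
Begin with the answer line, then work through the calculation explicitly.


Answer: final direction angle = (23/12)*pi

enclosed vertex P2: corner angles sum to 2*pi, defect = 2*pi - 2*pi = 0
final direction = starting direction + enclosed defect total, reduced mod 2*pi (induced orientation)
final angle = (23/12)*pi + 0 = (23/12)*pi (mod 2*pi)


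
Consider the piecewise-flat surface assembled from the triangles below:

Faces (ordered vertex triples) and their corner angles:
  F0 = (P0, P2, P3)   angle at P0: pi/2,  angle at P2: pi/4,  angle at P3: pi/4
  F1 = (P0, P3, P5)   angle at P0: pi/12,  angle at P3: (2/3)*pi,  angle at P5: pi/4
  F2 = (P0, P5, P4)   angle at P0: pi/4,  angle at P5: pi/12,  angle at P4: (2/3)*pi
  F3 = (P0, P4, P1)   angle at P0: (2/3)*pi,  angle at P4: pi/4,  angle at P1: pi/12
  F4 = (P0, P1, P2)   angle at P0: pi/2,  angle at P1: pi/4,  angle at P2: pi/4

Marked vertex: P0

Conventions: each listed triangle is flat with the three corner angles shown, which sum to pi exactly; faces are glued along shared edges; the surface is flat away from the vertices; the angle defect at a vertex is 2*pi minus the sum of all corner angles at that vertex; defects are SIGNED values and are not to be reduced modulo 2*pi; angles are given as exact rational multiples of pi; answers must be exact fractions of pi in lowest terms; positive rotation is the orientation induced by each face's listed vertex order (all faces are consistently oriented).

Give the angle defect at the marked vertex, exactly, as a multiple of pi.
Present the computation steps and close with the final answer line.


Sum of corner angles at P0: 2*pi
defect = 2*pi - 2*pi

Answer: defect(P0) = 0


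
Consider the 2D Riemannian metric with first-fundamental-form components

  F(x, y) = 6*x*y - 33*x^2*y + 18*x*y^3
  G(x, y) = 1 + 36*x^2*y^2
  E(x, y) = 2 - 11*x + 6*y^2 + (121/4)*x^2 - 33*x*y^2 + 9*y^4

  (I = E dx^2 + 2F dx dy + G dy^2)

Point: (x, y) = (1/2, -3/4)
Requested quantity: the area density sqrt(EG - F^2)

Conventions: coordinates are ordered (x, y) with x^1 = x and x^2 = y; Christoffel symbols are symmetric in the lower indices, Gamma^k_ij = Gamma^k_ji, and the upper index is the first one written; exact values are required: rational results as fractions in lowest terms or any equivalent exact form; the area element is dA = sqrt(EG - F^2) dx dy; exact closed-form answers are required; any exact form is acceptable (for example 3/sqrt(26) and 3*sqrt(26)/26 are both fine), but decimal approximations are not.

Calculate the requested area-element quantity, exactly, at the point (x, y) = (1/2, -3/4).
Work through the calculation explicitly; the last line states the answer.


E = 257/256, F = 9/64, G = 97/16; EG - F^2 = 1553/256

Answer: sqrt(EG - F^2) = sqrt(1553)/16


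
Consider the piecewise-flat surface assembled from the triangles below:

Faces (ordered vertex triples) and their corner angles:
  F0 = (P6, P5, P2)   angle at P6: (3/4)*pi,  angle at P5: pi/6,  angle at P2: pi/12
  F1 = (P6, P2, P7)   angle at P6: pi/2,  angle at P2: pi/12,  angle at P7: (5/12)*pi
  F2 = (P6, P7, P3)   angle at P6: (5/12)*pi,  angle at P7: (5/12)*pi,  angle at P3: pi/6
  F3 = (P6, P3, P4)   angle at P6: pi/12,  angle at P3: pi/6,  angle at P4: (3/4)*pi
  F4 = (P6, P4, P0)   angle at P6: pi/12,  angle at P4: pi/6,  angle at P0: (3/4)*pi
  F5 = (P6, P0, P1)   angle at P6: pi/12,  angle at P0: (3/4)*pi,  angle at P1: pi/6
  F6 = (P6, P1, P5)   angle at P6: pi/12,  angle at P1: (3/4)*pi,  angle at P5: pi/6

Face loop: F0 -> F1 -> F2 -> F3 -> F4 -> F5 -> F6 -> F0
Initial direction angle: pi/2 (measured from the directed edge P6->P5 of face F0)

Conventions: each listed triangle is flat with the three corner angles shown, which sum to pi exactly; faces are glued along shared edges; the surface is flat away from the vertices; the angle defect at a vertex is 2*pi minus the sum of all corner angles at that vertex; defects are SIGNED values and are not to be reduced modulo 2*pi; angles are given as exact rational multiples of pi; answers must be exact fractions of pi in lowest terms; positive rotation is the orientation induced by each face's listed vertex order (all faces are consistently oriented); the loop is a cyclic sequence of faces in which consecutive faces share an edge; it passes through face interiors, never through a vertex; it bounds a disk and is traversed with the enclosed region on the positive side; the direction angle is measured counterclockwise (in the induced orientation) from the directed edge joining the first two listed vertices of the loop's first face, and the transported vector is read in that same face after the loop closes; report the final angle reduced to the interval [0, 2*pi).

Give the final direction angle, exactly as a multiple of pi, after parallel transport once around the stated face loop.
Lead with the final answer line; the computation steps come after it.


Answer: final direction angle = pi/2

enclosed vertex P6: corner angles sum to 2*pi, defect = 2*pi - 2*pi = 0
holonomy = initial angle + sum of enclosed defects (mod 2*pi), positive in the induced orientation
final angle = pi/2 + 0 = pi/2 (mod 2*pi)


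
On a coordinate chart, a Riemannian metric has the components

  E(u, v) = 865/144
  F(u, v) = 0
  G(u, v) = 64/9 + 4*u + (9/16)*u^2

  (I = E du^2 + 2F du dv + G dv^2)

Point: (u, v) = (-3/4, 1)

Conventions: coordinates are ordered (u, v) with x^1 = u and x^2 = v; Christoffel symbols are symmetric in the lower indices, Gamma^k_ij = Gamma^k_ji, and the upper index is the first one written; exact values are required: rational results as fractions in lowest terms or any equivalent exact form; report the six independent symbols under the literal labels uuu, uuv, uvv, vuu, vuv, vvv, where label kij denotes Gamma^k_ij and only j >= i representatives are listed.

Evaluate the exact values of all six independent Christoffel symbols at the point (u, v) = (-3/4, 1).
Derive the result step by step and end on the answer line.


E = 865/144, F = 0, G = 10201/2304 at the point
E_u = 0, E_v = 0, F_u = 0, F_v = 0, G_u = 101/32, G_v = 0
EG - F^2 = 8823865/331776;  g^inv = (331776/8823865) * [[10201/2304, 0], [0, 865/144]]
first-kind symbols [ij,l] = (1/2)(d_i g_jl + d_j g_il - d_l g_ij): [uu,u] = E_u/2 = 0, [uu,v] = F_u - E_v/2 = 0, [uv,u] = E_v/2 = 0, [uv,v] = G_u/2 = 101/64, [vv,u] = F_v - G_u/2 = -101/64, [vv,v] = G_v/2 = 0
Gamma^u_ij = (G*[ij,u] - F*[ij,v])/(EG - F^2), Gamma^v_ij = (E*[ij,v] - F*[ij,u])/(EG - F^2)

Answer: Gamma_uuu = 0, Gamma_uuv = 0, Gamma_uvv = -909/3460, Gamma_vuu = 0, Gamma_vuv = 36/101, Gamma_vvv = 0


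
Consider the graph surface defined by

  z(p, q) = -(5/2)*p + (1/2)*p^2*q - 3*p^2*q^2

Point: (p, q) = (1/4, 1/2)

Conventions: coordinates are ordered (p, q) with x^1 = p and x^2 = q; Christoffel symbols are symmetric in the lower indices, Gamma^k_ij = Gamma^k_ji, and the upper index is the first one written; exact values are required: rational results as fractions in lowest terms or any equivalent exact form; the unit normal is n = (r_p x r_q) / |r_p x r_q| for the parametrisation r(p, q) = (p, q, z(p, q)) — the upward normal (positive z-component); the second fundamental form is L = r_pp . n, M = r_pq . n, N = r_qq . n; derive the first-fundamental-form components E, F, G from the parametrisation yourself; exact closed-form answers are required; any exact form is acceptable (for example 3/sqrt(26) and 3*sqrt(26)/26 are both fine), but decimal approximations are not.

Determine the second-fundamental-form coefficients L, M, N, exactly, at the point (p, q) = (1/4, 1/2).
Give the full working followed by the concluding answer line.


z_p = -11/4, z_q = -5/32, z_pp = -1, z_pq = -5/4, z_qq = -3/8
E = 137/16, F = 55/128, G = 1049/1024; answer radicand W^2 = 8793/1024
unnormalised second-form numerators: l = -1, m = -5/4, n = -3/8; L = l/sqrt(8793/1024), and similarly M = m/sqrt(W^2), N = n/sqrt(W^2)

Answer: L = -32*sqrt(977)/2931, M = -40*sqrt(977)/2931, N = -4*sqrt(977)/977


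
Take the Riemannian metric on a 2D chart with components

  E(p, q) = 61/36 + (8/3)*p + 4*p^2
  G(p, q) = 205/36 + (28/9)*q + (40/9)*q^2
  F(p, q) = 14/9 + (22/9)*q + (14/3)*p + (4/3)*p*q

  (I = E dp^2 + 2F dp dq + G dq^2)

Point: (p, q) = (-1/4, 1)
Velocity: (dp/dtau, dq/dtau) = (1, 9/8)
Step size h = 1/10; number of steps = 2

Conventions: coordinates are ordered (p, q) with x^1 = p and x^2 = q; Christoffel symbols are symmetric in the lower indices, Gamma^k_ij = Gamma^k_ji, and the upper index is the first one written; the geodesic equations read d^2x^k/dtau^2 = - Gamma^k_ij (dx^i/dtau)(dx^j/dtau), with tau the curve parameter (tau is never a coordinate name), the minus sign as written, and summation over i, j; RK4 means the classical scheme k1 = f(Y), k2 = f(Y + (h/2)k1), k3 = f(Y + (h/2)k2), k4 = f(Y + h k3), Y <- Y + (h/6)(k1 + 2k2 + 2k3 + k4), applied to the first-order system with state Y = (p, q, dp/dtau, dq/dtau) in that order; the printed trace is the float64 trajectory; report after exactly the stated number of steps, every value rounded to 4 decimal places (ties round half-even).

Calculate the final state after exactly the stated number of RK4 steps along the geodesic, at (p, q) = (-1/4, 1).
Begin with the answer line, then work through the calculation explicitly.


Answer: p = -0.0581, q = 1.2083, dp/dtau = 0.9328, dq/dtau = 0.9653

f(Y) = (dp/dtau, dq/dtau, -Gamma^p_ij Y'^i Y'^j, -Gamma^q_ij Y'^i Y'^j) with the Gammas evaluated at the stage position; h = 0.100000; intermediate values shown to 6 dp
step 0: p = -0.2500, q = 1.0000, dp/dtau = 1.0000, dq/dtau = 1.1250
step 1:
  k1: at (p, q) = (-0.250000, 1.000000), (dp/dtau, dq/dtau) = (1.000000, 1.125000); Gamma_ppp = -0.990897, Gamma_ppq = 0.000000, Gamma_pqq = 1.214564, Gamma_qpp = 0.639792, Gamma_qpq = 0.000000, Gamma_qqq = 0.223667; k1 = (1.000000, 1.125000, -0.546286, -0.922871)
  k2: at (p, q) = (-0.200000, 1.056250), (dp/dtau, dq/dtau) = (0.972686, 1.078856); Gamma_ppp = -1.045167, Gamma_ppq = 0.000000, Gamma_pqq = 1.224479, Gamma_qpp = 0.654958, Gamma_qpq = 0.000000, Gamma_qqq = 0.191653; k2 = (0.972686, 1.078856, -0.436359, -0.842738)
  k3: at (p, q) = (-0.201366, 1.053943), (dp/dtau, dq/dtau) = (0.978182, 1.082863); Gamma_ppp = -1.043266, Gamma_ppq = 0.000000, Gamma_pqq = 1.224598, Gamma_qpp = 0.654696, Gamma_qpq = 0.000000, Gamma_qqq = 0.192460; k3 = (0.978182, 1.082863, -0.437716, -0.852116)
  k4: at (p, q) = (-0.152182, 1.108286), (dp/dtau, dq/dtau) = (0.956228, 1.039788); Gamma_ppp = -1.087653, Gamma_ppq = 0.000000, Gamma_pqq = 1.227646, Gamma_qpp = 0.668824, Gamma_qpq = 0.000000, Gamma_qqq = 0.163932; k4 = (0.956228, 1.039788, -0.332760, -0.788791)
  Y <- Y + (h/6)(k1 + 2k2 + 2k3 + k4): p = -0.1524, q = 1.1081, dp/dtau = 0.9562, dq/dtau = 1.0400
step 2:
  k1: at (p, q) = (-0.152367, 1.108137), (dp/dtau, dq/dtau) = (0.956213, 1.039977); Gamma_ppp = -1.087545, Gamma_ppq = 0.000000, Gamma_pqq = 1.227630, Gamma_qpp = 0.668765, Gamma_qpq = 0.000000, Gamma_qqq = 0.164036; k1 = (0.956213, 1.039977, -0.333357, -0.788894)
  k2: at (p, q) = (-0.104557, 1.160136), (dp/dtau, dq/dtau) = (0.939546, 1.000532); Gamma_ppp = -1.115026, Gamma_ppq = 0.000000, Gamma_pqq = 1.218378, Gamma_qpp = 0.679443, Gamma_qpq = 0.000000, Gamma_qqq = 0.140839; k2 = (0.939546, 1.000532, -0.235391, -0.740765)
  k3: at (p, q) = (-0.105390, 1.158164), (dp/dtau, dq/dtau) = (0.944444, 1.002939); Gamma_ppp = -1.114159, Gamma_ppq = 0.000000, Gamma_pqq = 1.219200, Gamma_qpp = 0.679526, Gamma_qpq = 0.000000, Gamma_qqq = 0.141084; k3 = (0.944444, 1.002939, -0.232576, -0.748035)
  k4: at (p, q) = (-0.057923, 1.208431), (dp/dtau, dq/dtau) = (0.932956, 0.965174); Gamma_ppp = -1.116471, Gamma_ppq = 0.000000, Gamma_pqq = 1.191042, Gamma_qpp = 0.684049, Gamma_qpq = 0.000000, Gamma_qqq = 0.124713; k4 = (0.932956, 0.965174, -0.137744, -0.711578)
  Y <- Y + (h/6)(k1 + 2k2 + 2k3 + k4): p = -0.0581, q = 1.2083, dp/dtau = 0.9328, dq/dtau = 0.9653


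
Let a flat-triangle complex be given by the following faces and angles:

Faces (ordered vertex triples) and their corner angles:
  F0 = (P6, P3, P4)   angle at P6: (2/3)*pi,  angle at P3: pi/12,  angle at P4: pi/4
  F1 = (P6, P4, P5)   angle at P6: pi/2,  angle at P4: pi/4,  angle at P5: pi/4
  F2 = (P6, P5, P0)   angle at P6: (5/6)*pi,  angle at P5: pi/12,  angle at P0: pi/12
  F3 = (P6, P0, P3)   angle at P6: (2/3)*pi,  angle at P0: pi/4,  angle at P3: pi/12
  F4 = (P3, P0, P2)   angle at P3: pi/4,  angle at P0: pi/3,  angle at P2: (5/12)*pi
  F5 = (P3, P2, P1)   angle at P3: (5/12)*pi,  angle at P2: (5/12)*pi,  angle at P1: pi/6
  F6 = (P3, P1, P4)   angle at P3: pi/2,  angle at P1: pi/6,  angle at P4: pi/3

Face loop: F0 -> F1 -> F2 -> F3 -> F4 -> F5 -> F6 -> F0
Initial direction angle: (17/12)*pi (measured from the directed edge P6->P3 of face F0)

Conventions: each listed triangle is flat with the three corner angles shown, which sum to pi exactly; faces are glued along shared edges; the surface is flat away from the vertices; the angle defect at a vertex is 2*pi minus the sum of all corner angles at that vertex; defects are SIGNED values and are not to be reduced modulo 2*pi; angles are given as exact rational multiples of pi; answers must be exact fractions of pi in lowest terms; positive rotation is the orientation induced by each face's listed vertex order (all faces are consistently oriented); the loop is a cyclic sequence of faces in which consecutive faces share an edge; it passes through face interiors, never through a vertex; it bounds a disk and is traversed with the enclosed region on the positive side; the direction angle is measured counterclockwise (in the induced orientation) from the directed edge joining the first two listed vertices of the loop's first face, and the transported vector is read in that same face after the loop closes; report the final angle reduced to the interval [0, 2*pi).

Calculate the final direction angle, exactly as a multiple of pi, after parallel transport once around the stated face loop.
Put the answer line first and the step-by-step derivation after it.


Answer: final direction angle = (17/12)*pi

enclosed vertex P3: corner angles sum to (4/3)*pi, defect = 2*pi - (4/3)*pi = (2/3)*pi
enclosed vertex P6: corner angles sum to (8/3)*pi, defect = 2*pi - (8/3)*pi = (-2/3)*pi
transport around the loop rotates by the sum of enclosed defects; add to the initial angle mod 2*pi
final angle = (17/12)*pi + 0 = (17/12)*pi (mod 2*pi)


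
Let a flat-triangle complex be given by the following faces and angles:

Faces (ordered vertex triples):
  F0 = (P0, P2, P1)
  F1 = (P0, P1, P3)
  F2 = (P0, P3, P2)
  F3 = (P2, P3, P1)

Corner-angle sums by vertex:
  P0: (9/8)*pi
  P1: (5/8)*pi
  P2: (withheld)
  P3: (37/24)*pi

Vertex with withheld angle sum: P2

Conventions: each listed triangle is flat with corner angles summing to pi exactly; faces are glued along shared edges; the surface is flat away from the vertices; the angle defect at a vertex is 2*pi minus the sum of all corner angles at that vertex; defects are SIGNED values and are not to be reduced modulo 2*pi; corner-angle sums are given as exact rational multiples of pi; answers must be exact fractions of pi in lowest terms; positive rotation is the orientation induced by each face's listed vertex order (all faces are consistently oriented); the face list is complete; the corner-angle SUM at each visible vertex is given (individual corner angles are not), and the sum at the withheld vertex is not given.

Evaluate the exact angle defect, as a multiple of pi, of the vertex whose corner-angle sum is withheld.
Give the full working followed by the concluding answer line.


V = 4, E = 6, F = 4; chi = V - E + F = 2
Gauss-Bonnet: total defect = 2*pi*chi = 4*pi; visible defects sum to (65/24)*pi

Answer: defect(P2) = (31/24)*pi


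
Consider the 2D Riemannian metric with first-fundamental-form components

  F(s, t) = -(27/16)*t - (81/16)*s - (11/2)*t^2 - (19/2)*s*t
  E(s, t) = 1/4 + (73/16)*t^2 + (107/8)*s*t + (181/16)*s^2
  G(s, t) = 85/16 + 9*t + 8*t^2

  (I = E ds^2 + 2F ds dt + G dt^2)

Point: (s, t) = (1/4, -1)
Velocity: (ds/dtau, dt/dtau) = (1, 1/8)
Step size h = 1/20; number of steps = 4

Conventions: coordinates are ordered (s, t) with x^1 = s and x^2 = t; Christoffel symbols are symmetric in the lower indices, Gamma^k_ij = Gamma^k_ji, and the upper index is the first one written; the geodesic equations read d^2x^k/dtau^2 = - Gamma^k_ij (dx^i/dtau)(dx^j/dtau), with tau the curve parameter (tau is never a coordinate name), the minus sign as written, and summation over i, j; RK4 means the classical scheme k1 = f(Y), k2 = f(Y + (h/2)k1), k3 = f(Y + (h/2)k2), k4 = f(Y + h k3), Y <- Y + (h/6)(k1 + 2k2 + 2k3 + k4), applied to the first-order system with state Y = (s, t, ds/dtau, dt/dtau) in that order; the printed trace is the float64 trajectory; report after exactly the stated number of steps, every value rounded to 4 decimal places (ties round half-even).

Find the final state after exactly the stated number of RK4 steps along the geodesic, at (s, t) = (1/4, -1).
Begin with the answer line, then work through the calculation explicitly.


Answer: s = 0.4123, t = -1.0217, ds/dtau = 0.4681, dt/dtau = -0.3590

f(Y) = (ds/dtau, dt/dtau, -Gamma^s_ij Y'^i Y'^j, -Gamma^t_ij Y'^i Y'^j) with the Gammas evaluated at the stage position; h = 0.050000; intermediate values shown to 6 dp
step 0: s = 0.2500, t = -1.0000, ds/dtau = 1.0000, dt/dtau = 0.1250
step 1:
  k1: at (s, t) = (0.250000, -1.000000), (ds/dtau, dt/dtau) = (1.000000, 0.125000); Gamma_sss = 1.524577, Gamma_sst = -6.004233, Gamma_stt = 9.853246, Gamma_tss = 2.654898, Gamma_tst = -3.763523, Gamma_ttt = 5.364534; k1 = (1.000000, 0.125000, -0.177475, -1.797838)
  k2: at (s, t) = (0.275000, -0.996875), (ds/dtau, dt/dtau) = (0.995563, 0.080054); Gamma_sss = 1.642064, Gamma_sst = -6.271361, Gamma_stt = 10.609334, Gamma_tss = 2.642746, Gamma_tst = -3.758259, Gamma_ttt = 5.548000; k2 = (0.995563, 0.080054, -0.695876, -2.055844)
  k3: at (s, t) = (0.274889, -0.997999), (ds/dtau, dt/dtau) = (0.982603, 0.073604); Gamma_sss = 1.656943, Gamma_sst = -6.283234, Gamma_stt = 10.618828, Gamma_tss = 2.653766, Gamma_tst = -3.770199, Gamma_ttt = 5.561226; k3 = (0.982603, 0.073604, -0.748471, -2.047015)
  k4: at (s, t) = (0.299130, -0.996320), (ds/dtau, dt/dtau) = (0.962576, 0.022649); Gamma_sss = 1.812622, Gamma_sst = -6.495917, Gamma_stt = 11.325397, Gamma_tss = 2.661478, Gamma_tst = -3.729748, Gamma_ttt = 5.693099; k4 = (0.962576, 0.022649, -1.402058, -2.306293)
  Y <- Y + (h/6)(k1 + 2k2 + 2k3 + k4): s = 0.2993, t = -0.9962, ds/dtau = 0.9628, dt/dtau = 0.0224
step 2:
  k1: at (s, t) = (0.299324, -0.996209), (ds/dtau, dt/dtau) = (0.962765, 0.022418); Gamma_sss = 1.812619, Gamma_sst = -6.496131, Gamma_stt = 11.329609, Gamma_tss = 2.660624, Gamma_tst = -3.728164, Gamma_ttt = 5.692602; k1 = (0.962765, 0.022418, -1.405425, -2.308105)
  k2: at (s, t) = (0.323393, -0.995648), (ds/dtau, dt/dtau) = (0.927629, -0.035285); Gamma_sss = 2.001540, Gamma_sst = -6.623129, Gamma_stt = 11.939788, Gamma_tss = 2.680991, Gamma_tst = -3.635275, Gamma_ttt = 5.744251; k2 = (0.927629, -0.035285, -2.170747, -2.552106)
  k3: at (s, t) = (0.322515, -0.997091), (ds/dtau, dt/dtau) = (0.908496, -0.041385); Gamma_sss = 2.013096, Gamma_sst = -6.637373, Gamma_stt = 11.936316, Gamma_tss = 2.693170, Gamma_tst = -3.654415, Gamma_ttt = 5.761905; k3 = (0.908496, -0.041385, -2.181085, -2.507514)
  k4: at (s, t) = (0.344749, -0.998278), (ds/dtau, dt/dtau) = (0.853711, -0.102958); Gamma_sss = 2.217033, Gamma_sst = -6.662302, Gamma_stt = 12.371120, Gamma_tss = 2.722500, Gamma_tst = -3.520248, Gamma_ttt = 5.726030; k4 = (0.853711, -0.102958, -2.918140, -2.663747)
  Y <- Y + (h/6)(k1 + 2k2 + 2k3 + k4): s = 0.3451, t = -0.9982, ds/dtau = 0.8542, dt/dtau = -0.1033
step 3:
  k1: at (s, t) = (0.345064, -0.998158), (ds/dtau, dt/dtau) = (0.854205, -0.103341); Gamma_sss = 2.218223, Gamma_sst = -6.660096, Gamma_stt = 12.374365, Gamma_tss = 2.721687, Gamma_tst = -3.516494, Gamma_ttt = 5.723001; k1 = (0.854205, -0.103341, -2.926545, -2.667872)
  k2: at (s, t) = (0.366419, -1.000741), (ds/dtau, dt/dtau) = (0.781041, -0.170038); Gamma_sss = 2.426492, Gamma_sst = -6.570282, Gamma_stt = 12.612003, Gamma_tss = 2.750557, Gamma_tst = -3.333829, Gamma_ttt = 5.587470; k2 = (0.781041, -0.170038, -3.590024, -2.724967)
  k3: at (s, t) = (0.364590, -1.002409), (ds/dtau, dt/dtau) = (0.764454, -0.171465); Gamma_sss = 2.430851, Gamma_sst = -6.605821, Gamma_stt = 12.621871, Gamma_tss = 2.763618, Gamma_tst = -3.370122, Gamma_ttt = 5.626481; k3 = (0.764454, -0.171465, -3.523400, -2.663944)
  k4: at (s, t) = (0.383286, -1.006731), (ds/dtau, dt/dtau) = (0.678035, -0.236538); Gamma_sss = 2.618864, Gamma_sst = -6.449139, Gamma_stt = 12.684798, Gamma_tss = 2.789513, Gamma_tst = -3.180342, Gamma_ttt = 5.440301; k4 = (0.678035, -0.236538, -3.982334, -2.606946)
  Y <- Y + (h/6)(k1 + 2k2 + 2k3 + k4): s = 0.3836, t = -1.0067, ds/dtau = 0.6781, dt/dtau = -0.2371
step 4:
  k1: at (s, t) = (0.383591, -1.006682), (ds/dtau, dt/dtau) = (0.678073, -0.237113); Gamma_sss = 2.620472, Gamma_sst = -6.444274, Gamma_stt = 12.682895, Gamma_tss = 2.788911, Gamma_tst = -3.175756, Gamma_ttt = 5.435083; k1 = (0.678073, -0.237113, -3.990139, -2.609068)
  k2: at (s, t) = (0.400542, -1.012609), (ds/dtau, dt/dtau) = (0.578320, -0.302340); Gamma_sss = 2.785733, Gamma_sst = -6.234178, Gamma_stt = 12.600055, Gamma_tss = 2.808656, Gamma_tst = -2.981691, Gamma_ttt = 5.208369; k2 = (0.578320, -0.302340, -4.263545, -2.458153)
  k3: at (s, t) = (0.398049, -1.014240), (ds/dtau, dt/dtau) = (0.571485, -0.298567); Gamma_sss = 2.787329, Gamma_sst = -6.300390, Gamma_stt = 12.651705, Gamma_tss = 2.823930, Gamma_tst = -3.034767, Gamma_ttt = 5.275288; k3 = (0.571485, -0.298567, -4.188156, -2.428156)
  k4: at (s, t) = (0.412165, -1.021610), (ds/dtau, dt/dtau) = (0.468666, -0.358521); Gamma_sss = 2.923426, Gamma_sst = -6.103545, Gamma_stt = 12.516147, Gamma_tss = 2.841556, Gamma_tst = -2.872748, Gamma_ttt = 5.068826; k4 = (0.468666, -0.358521, -4.302029, -2.241069)
  Y <- Y + (h/6)(k1 + 2k2 + 2k3 + k4): s = 0.4123, t = -1.0217, ds/dtau = 0.4681, dt/dtau = -0.3590


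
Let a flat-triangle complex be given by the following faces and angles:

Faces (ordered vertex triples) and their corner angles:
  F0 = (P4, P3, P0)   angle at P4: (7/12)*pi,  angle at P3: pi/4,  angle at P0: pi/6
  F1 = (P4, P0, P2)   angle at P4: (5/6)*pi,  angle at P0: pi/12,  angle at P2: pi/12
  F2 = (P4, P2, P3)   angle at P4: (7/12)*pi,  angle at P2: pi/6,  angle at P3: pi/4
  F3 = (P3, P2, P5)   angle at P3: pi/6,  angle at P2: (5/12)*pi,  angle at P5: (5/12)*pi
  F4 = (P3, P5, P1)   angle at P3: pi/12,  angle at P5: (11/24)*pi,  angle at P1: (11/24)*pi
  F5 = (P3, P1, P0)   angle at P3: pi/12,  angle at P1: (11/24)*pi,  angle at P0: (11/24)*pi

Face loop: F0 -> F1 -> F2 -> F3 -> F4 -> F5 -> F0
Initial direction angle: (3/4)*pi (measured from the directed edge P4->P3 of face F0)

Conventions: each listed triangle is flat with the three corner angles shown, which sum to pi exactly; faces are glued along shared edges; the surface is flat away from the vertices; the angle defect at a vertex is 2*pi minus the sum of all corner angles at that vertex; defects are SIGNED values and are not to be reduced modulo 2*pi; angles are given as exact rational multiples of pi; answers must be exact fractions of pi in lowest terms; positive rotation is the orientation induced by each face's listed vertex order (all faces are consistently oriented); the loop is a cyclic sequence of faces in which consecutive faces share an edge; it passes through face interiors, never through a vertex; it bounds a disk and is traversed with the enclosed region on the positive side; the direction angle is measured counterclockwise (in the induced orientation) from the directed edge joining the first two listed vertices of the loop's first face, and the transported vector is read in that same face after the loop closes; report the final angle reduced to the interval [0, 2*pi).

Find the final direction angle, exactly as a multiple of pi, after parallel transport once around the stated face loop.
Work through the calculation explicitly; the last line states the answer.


enclosed vertex P3: corner angles sum to (5/6)*pi, defect = 2*pi - (5/6)*pi = (7/6)*pi
enclosed vertex P4: corner angles sum to 2*pi, defect = 2*pi - 2*pi = 0
by Gauss-Bonnet the loop rotates the vector by the enclosed defect sum (positive orientation, mod 2*pi)
final angle = (3/4)*pi + (7/6)*pi = (23/12)*pi (mod 2*pi)

Answer: final direction angle = (23/12)*pi
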